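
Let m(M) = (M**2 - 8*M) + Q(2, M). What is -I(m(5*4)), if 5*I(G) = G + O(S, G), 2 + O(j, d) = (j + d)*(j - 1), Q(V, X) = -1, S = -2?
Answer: 474/5 ≈ 94.800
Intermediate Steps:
O(j, d) = -2 + (-1 + j)*(d + j) (O(j, d) = -2 + (j + d)*(j - 1) = -2 + (d + j)*(-1 + j) = -2 + (-1 + j)*(d + j))
m(M) = -1 + M**2 - 8*M (m(M) = (M**2 - 8*M) - 1 = -1 + M**2 - 8*M)
I(G) = 4/5 - 2*G/5 (I(G) = (G + (-2 + (-2)**2 - G - 1*(-2) + G*(-2)))/5 = (G + (-2 + 4 - G + 2 - 2*G))/5 = (G + (4 - 3*G))/5 = (4 - 2*G)/5 = 4/5 - 2*G/5)
-I(m(5*4)) = -(4/5 - 2*(-1 + (5*4)**2 - 40*4)/5) = -(4/5 - 2*(-1 + 20**2 - 8*20)/5) = -(4/5 - 2*(-1 + 400 - 160)/5) = -(4/5 - 2/5*239) = -(4/5 - 478/5) = -1*(-474/5) = 474/5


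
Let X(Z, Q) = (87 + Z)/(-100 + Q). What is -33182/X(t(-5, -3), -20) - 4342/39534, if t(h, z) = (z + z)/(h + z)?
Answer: 34981707011/770913 ≈ 45377.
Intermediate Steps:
t(h, z) = 2*z/(h + z) (t(h, z) = (2*z)/(h + z) = 2*z/(h + z))
X(Z, Q) = (87 + Z)/(-100 + Q)
-33182/X(t(-5, -3), -20) - 4342/39534 = -33182*(-100 - 20)/(87 + 2*(-3)/(-5 - 3)) - 4342/39534 = -33182*(-120/(87 + 2*(-3)/(-8))) - 4342*1/39534 = -33182*(-120/(87 + 2*(-3)*(-⅛))) - 2171/19767 = -33182*(-120/(87 + ¾)) - 2171/19767 = -33182/((-1/120*351/4)) - 2171/19767 = -33182/(-117/160) - 2171/19767 = -33182*(-160/117) - 2171/19767 = 5309120/117 - 2171/19767 = 34981707011/770913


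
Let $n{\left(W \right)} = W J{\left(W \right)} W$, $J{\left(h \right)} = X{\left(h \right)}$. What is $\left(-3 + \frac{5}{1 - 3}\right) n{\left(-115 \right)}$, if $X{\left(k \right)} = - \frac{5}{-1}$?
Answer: $- \frac{727375}{2} \approx -3.6369 \cdot 10^{5}$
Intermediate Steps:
$X{\left(k \right)} = 5$ ($X{\left(k \right)} = \left(-5\right) \left(-1\right) = 5$)
$J{\left(h \right)} = 5$
$n{\left(W \right)} = 5 W^{2}$ ($n{\left(W \right)} = W 5 W = 5 W W = 5 W^{2}$)
$\left(-3 + \frac{5}{1 - 3}\right) n{\left(-115 \right)} = \left(-3 + \frac{5}{1 - 3}\right) 5 \left(-115\right)^{2} = \left(-3 + \frac{5}{-2}\right) 5 \cdot 13225 = \left(-3 + 5 \left(- \frac{1}{2}\right)\right) 66125 = \left(-3 - \frac{5}{2}\right) 66125 = \left(- \frac{11}{2}\right) 66125 = - \frac{727375}{2}$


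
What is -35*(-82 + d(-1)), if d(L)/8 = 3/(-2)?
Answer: 3290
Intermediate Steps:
d(L) = -12 (d(L) = 8*(3/(-2)) = 8*(3*(-1/2)) = 8*(-3/2) = -12)
-35*(-82 + d(-1)) = -35*(-82 - 12) = -35*(-94) = 3290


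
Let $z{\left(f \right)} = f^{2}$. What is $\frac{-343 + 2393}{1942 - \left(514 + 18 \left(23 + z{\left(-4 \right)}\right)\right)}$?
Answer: $\frac{1025}{363} \approx 2.8237$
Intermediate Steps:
$\frac{-343 + 2393}{1942 - \left(514 + 18 \left(23 + z{\left(-4 \right)}\right)\right)} = \frac{-343 + 2393}{1942 - \left(514 + 18 \left(23 + \left(-4\right)^{2}\right)\right)} = \frac{2050}{1942 - \left(514 + 18 \left(23 + 16\right)\right)} = \frac{2050}{1942 - \left(514 + 18 \cdot 39\right)} = \frac{2050}{1942 - 1216} = \frac{2050}{726} = 2050 \cdot \frac{1}{726} = \frac{1025}{363}$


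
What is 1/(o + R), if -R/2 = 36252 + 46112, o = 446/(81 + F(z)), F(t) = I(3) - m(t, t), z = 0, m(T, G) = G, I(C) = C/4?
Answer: -327/53864272 ≈ -6.0708e-6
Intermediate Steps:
I(C) = C/4 (I(C) = C*(¼) = C/4)
F(t) = ¾ - t (F(t) = (¼)*3 - t = ¾ - t)
o = 1784/327 (o = 446/(81 + (¾ - 1*0)) = 446/(81 + (¾ + 0)) = 446/(81 + ¾) = 446/(327/4) = 446*(4/327) = 1784/327 ≈ 5.4557)
R = -164728 (R = -2*(36252 + 46112) = -2*82364 = -164728)
1/(o + R) = 1/(1784/327 - 164728) = 1/(-53864272/327) = -327/53864272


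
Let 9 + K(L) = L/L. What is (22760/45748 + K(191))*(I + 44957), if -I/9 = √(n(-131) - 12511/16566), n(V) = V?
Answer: -3857580342/11437 + 128709*I*√36157895862/31577557 ≈ -3.3729e+5 + 775.05*I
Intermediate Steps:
K(L) = -8 (K(L) = -9 + L/L = -9 + 1 = -8)
I = -3*I*√36157895862/5522 (I = -9*√(-131 - 12511/16566) = -3*I*√36157895862/5522 ≈ -103.31*I)
(22760/45748 + K(191))*(I + 44957) = (22760/45748 - 8)*(-3*I*√36157895862/5522 + 44957) = (22760*(1/45748) - 8)*(44957 - 3*I*√36157895862/5522) = (5690/11437 - 8)*(44957 - 3*I*√36157895862/5522) = -85806*(44957 - 3*I*√36157895862/5522)/11437 = -3857580342/11437 + 128709*I*√36157895862/31577557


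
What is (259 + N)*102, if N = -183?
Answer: 7752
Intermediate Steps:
(259 + N)*102 = (259 - 183)*102 = 76*102 = 7752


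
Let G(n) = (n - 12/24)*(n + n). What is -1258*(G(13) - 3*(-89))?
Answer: -744736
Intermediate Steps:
G(n) = 2*n*(-½ + n) (G(n) = (n - 12*1/24)*(2*n) = (n - ½)*(2*n) = (-½ + n)*(2*n) = 2*n*(-½ + n))
-1258*(G(13) - 3*(-89)) = -1258*(13*(-1 + 2*13) - 3*(-89)) = -1258*(13*(-1 + 26) + 267) = -1258*(13*25 + 267) = -1258*(325 + 267) = -1258*592 = -744736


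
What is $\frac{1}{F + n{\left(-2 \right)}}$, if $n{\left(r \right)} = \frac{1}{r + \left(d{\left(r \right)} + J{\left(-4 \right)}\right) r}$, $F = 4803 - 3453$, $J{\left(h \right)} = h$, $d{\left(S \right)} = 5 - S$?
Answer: $\frac{8}{10799} \approx 0.00074081$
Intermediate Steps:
$F = 1350$
$n{\left(r \right)} = \frac{1}{r + r \left(1 - r\right)}$ ($n{\left(r \right)} = \frac{1}{r + \left(\left(5 - r\right) - 4\right) r} = \frac{1}{r + \left(1 - r\right) r} = \frac{1}{r + r \left(1 - r\right)}$)
$\frac{1}{F + n{\left(-2 \right)}} = \frac{1}{1350 - \frac{1}{\left(-2\right) \left(-2 - 2\right)}} = \frac{1}{1350 - - \frac{1}{2 \left(-4\right)}} = \frac{1}{1350 - \left(- \frac{1}{2}\right) \left(- \frac{1}{4}\right)} = \frac{1}{1350 - \frac{1}{8}} = \frac{1}{\frac{10799}{8}} = \frac{8}{10799}$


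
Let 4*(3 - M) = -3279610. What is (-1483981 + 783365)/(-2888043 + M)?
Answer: 1401232/4136275 ≈ 0.33877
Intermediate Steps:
M = 1639811/2 (M = 3 - ¼*(-3279610) = 3 + 1639805/2 = 1639811/2 ≈ 8.1991e+5)
(-1483981 + 783365)/(-2888043 + M) = (-1483981 + 783365)/(-2888043 + 1639811/2) = -700616/(-4136275/2) = -700616*(-2/4136275) = 1401232/4136275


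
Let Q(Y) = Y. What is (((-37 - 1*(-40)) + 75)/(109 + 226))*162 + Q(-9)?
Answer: 9621/335 ≈ 28.719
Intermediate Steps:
(((-37 - 1*(-40)) + 75)/(109 + 226))*162 + Q(-9) = (((-37 - 1*(-40)) + 75)/(109 + 226))*162 - 9 = (((-37 + 40) + 75)/335)*162 - 9 = ((3 + 75)*(1/335))*162 - 9 = (78*(1/335))*162 - 9 = (78/335)*162 - 9 = 12636/335 - 9 = 9621/335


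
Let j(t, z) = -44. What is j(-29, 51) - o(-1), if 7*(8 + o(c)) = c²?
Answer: -253/7 ≈ -36.143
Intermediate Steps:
o(c) = -8 + c²/7
j(-29, 51) - o(-1) = -44 - (-8 + (⅐)*(-1)²) = -44 - (-8 + (⅐)*1) = -44 - (-8 + ⅐) = -44 - 1*(-55/7) = -44 + 55/7 = -253/7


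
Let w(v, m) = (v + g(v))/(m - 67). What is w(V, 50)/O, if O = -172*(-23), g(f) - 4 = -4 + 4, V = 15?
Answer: -19/67252 ≈ -0.00028252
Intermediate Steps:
g(f) = 4 (g(f) = 4 + (-4 + 4) = 4 + 0 = 4)
O = 3956
w(v, m) = (4 + v)/(-67 + m) (w(v, m) = (v + 4)/(m - 67) = (4 + v)/(-67 + m))
w(V, 50)/O = ((4 + 15)/(-67 + 50))/3956 = (19/(-17))*(1/3956) = -1/17*19*(1/3956) = -19/17*1/3956 = -19/67252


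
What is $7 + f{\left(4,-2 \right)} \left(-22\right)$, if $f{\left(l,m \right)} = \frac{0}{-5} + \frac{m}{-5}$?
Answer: $- \frac{9}{5} \approx -1.8$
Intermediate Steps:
$f{\left(l,m \right)} = - \frac{m}{5}$ ($f{\left(l,m \right)} = 0 \left(- \frac{1}{5}\right) + m \left(- \frac{1}{5}\right) = 0 - \frac{m}{5} = - \frac{m}{5}$)
$7 + f{\left(4,-2 \right)} \left(-22\right) = 7 + \left(- \frac{1}{5}\right) \left(-2\right) \left(-22\right) = 7 + \frac{2}{5} \left(-22\right) = 7 - \frac{44}{5} = - \frac{9}{5}$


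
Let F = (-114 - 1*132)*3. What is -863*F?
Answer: 636894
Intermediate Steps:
F = -738 (F = (-114 - 132)*3 = -246*3 = -738)
-863*F = -863*(-738) = 636894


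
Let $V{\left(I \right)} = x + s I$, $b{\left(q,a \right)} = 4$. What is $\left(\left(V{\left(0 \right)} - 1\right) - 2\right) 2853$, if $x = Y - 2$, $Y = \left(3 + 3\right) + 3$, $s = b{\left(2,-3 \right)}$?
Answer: $11412$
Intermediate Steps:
$s = 4$
$Y = 9$ ($Y = 6 + 3 = 9$)
$x = 7$ ($x = 9 - 2 = 7$)
$V{\left(I \right)} = 7 + 4 I$
$\left(\left(V{\left(0 \right)} - 1\right) - 2\right) 2853 = \left(\left(\left(7 + 4 \cdot 0\right) - 1\right) - 2\right) 2853 = \left(\left(\left(7 + 0\right) - 1\right) - 2\right) 2853 = \left(\left(7 - 1\right) - 2\right) 2853 = \left(6 - 2\right) 2853 = 4 \cdot 2853 = 11412$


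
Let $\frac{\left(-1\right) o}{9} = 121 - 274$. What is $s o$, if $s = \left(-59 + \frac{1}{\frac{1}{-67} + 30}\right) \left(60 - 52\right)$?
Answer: $- \frac{1304999424}{2009} \approx -6.4958 \cdot 10^{5}$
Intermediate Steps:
$s = - \frac{947712}{2009}$ ($s = \left(-59 + \frac{1}{- \frac{1}{67} + 30}\right) 8 = \left(-59 + \frac{1}{\frac{2009}{67}}\right) 8 = \left(-59 + \frac{67}{2009}\right) 8 = \left(- \frac{118464}{2009}\right) 8 = - \frac{947712}{2009} \approx -471.73$)
$o = 1377$ ($o = - 9 \left(121 - 274\right) = \left(-9\right) \left(-153\right) = 1377$)
$s o = \left(- \frac{947712}{2009}\right) 1377 = - \frac{1304999424}{2009}$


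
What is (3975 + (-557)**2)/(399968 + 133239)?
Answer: 314224/533207 ≈ 0.58931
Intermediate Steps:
(3975 + (-557)**2)/(399968 + 133239) = (3975 + 310249)/533207 = 314224*(1/533207) = 314224/533207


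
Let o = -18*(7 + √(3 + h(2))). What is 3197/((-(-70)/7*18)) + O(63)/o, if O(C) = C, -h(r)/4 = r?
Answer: 4673/270 + 7*I*√5/108 ≈ 17.307 + 0.14493*I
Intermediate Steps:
h(r) = -4*r
o = -126 - 18*I*√5 (o = -18*(7 + √(3 - 4*2)) = -18*(7 + √(3 - 8)) = -18*(7 + √(-5)) = -18*(7 + I*√5) = -126 - 18*I*√5 ≈ -126.0 - 40.249*I)
3197/((-(-70)/7*18)) + O(63)/o = 3197/((-(-70)/7*18)) + 63/(-126 - 18*I*√5) = 3197/((-14*(-5/7)*18)) + 63/(-126 - 18*I*√5) = 3197/((10*18)) + 63/(-126 - 18*I*√5) = 3197/180 + 63/(-126 - 18*I*√5)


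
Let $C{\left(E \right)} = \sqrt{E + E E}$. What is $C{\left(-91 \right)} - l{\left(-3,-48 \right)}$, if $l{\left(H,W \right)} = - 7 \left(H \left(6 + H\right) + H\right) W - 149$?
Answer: $4181 + 3 \sqrt{910} \approx 4271.5$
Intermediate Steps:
$C{\left(E \right)} = \sqrt{E + E^{2}}$
$l{\left(H,W \right)} = -149 + W \left(- 7 H - 7 H \left(6 + H\right)\right)$ ($l{\left(H,W \right)} = - 7 \left(H + H \left(6 + H\right)\right) W - 149 = \left(- 7 H - 7 H \left(6 + H\right)\right) W - 149 = W \left(- 7 H - 7 H \left(6 + H\right)\right) - 149 = -149 + W \left(- 7 H - 7 H \left(6 + H\right)\right)$)
$C{\left(-91 \right)} - l{\left(-3,-48 \right)} = \sqrt{- 91 \left(1 - 91\right)} - \left(-149 - \left(-147\right) \left(-48\right) - - 336 \left(-3\right)^{2}\right) = \sqrt{\left(-91\right) \left(-90\right)} - \left(-149 - 7056 - \left(-336\right) 9\right) = \sqrt{8190} - \left(-149 - 7056 + 3024\right) = 3 \sqrt{910} - -4181 = 3 \sqrt{910} + 4181 = 4181 + 3 \sqrt{910}$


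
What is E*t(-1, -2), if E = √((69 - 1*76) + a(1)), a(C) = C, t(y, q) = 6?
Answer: 6*I*√6 ≈ 14.697*I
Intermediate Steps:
E = I*√6 (E = √((69 - 1*76) + 1) = √((69 - 76) + 1) = √(-7 + 1) = √(-6) = I*√6 ≈ 2.4495*I)
E*t(-1, -2) = (I*√6)*6 = 6*I*√6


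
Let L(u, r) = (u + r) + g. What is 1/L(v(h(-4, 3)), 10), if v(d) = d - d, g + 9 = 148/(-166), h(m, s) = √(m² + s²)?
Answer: 83/9 ≈ 9.2222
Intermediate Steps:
g = -821/83 (g = -9 + 148/(-166) = -9 + 148*(-1/166) = -9 - 74/83 = -821/83 ≈ -9.8916)
v(d) = 0
L(u, r) = -821/83 + r + u (L(u, r) = (u + r) - 821/83 = (r + u) - 821/83 = -821/83 + r + u)
1/L(v(h(-4, 3)), 10) = 1/(-821/83 + 10 + 0) = 1/(9/83) = 83/9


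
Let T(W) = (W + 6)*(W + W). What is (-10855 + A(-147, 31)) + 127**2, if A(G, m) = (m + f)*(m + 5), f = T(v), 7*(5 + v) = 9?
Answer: 283158/49 ≈ 5778.7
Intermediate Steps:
v = -26/7 (v = -5 + (1/7)*9 = -5 + 9/7 = -26/7 ≈ -3.7143)
T(W) = 2*W*(6 + W) (T(W) = (6 + W)*(2*W) = 2*W*(6 + W))
f = -832/49 (f = 2*(-26/7)*(6 - 26/7) = 2*(-26/7)*(16/7) = -832/49 ≈ -16.980)
A(G, m) = (5 + m)*(-832/49 + m) (A(G, m) = (m - 832/49)*(m + 5) = (-832/49 + m)*(5 + m) = (5 + m)*(-832/49 + m))
(-10855 + A(-147, 31)) + 127**2 = (-10855 + (-4160/49 + 31**2 - 587/49*31)) + 127**2 = (-10855 + (-4160/49 + 961 - 18197/49)) + 16129 = (-10855 + 24732/49) + 16129 = -507163/49 + 16129 = 283158/49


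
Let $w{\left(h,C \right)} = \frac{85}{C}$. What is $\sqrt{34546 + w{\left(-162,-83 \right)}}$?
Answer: $\frac{\sqrt{237980339}}{83} \approx 185.86$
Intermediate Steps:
$\sqrt{34546 + w{\left(-162,-83 \right)}} = \sqrt{34546 + \frac{85}{-83}} = \sqrt{34546 + 85 \left(- \frac{1}{83}\right)} = \sqrt{34546 - \frac{85}{83}} = \sqrt{\frac{2867233}{83}} = \frac{\sqrt{237980339}}{83}$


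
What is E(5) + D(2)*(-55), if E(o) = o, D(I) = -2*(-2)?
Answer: -215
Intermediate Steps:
D(I) = 4
E(5) + D(2)*(-55) = 5 + 4*(-55) = 5 - 220 = -215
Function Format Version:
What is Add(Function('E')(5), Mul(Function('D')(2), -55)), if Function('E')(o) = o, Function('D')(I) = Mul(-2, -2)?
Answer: -215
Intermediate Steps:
Function('D')(I) = 4
Add(Function('E')(5), Mul(Function('D')(2), -55)) = Add(5, Mul(4, -55)) = Add(5, -220) = -215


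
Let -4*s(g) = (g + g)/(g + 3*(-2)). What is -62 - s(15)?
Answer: -367/6 ≈ -61.167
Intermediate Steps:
s(g) = -g/(2*(-6 + g)) (s(g) = -(g + g)/(4*(g + 3*(-2))) = -2*g/(4*(g - 6)) = -2*g/(4*(-6 + g)) = -g/(2*(-6 + g)))
-62 - s(15) = -62 - (-1)*15/(-12 + 2*15) = -62 - (-1)*15/(-12 + 30) = -62 - (-1)*15/18 = -62 - 1*(-⅚) = -62 + ⅚ = -367/6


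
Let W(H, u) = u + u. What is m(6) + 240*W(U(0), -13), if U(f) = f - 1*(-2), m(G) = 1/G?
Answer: -37439/6 ≈ -6239.8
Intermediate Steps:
m(G) = 1/G
U(f) = 2 + f (U(f) = f + 2 = 2 + f)
W(H, u) = 2*u
m(6) + 240*W(U(0), -13) = 1/6 + 240*(2*(-13)) = ⅙ + 240*(-26) = ⅙ - 6240 = -37439/6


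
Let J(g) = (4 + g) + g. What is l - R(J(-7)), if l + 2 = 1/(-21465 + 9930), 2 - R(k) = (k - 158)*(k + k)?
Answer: 38711459/11535 ≈ 3356.0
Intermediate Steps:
J(g) = 4 + 2*g
R(k) = 2 - 2*k*(-158 + k) (R(k) = 2 - (k - 158)*(k + k) = 2 - (-158 + k)*2*k = 2 - 2*k*(-158 + k))
l = -23071/11535 (l = -2 + 1/(-21465 + 9930) = -2 + 1/(-11535) = -2 - 1/11535 = -23071/11535 ≈ -2.0001)
l - R(J(-7)) = -23071/11535 - (2 - 2*(4 + 2*(-7))² + 316*(4 + 2*(-7))) = -23071/11535 - (2 - 2*(4 - 14)² + 316*(4 - 14)) = -23071/11535 - (2 - 2*(-10)² + 316*(-10)) = -23071/11535 - (2 - 2*100 - 3160) = -23071/11535 - (2 - 200 - 3160) = -23071/11535 - 1*(-3358) = -23071/11535 + 3358 = 38711459/11535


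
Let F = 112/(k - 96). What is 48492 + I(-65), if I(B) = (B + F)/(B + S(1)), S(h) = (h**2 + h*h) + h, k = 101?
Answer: 15032733/310 ≈ 48493.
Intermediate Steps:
S(h) = h + 2*h**2 (S(h) = (h**2 + h**2) + h = 2*h**2 + h = h + 2*h**2)
F = 112/5 (F = 112/(101 - 96) = 112/5 ≈ 22.400)
I(B) = (112/5 + B)/(3 + B) (I(B) = (B + 112/5)/(B + 1*(1 + 2*1)) = (112/5 + B)/(B + 1*(1 + 2)) = (112/5 + B)/(B + 1*3) = (112/5 + B)/(B + 3) = (112/5 + B)/(3 + B))
48492 + I(-65) = 48492 + (112/5 - 65)/(3 - 65) = 48492 - 213/5/(-62) = 48492 - 1/62*(-213/5) = 48492 + 213/310 = 15032733/310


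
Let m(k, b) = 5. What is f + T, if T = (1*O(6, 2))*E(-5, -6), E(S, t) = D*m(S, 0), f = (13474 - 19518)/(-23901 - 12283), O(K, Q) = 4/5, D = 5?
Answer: 182431/9046 ≈ 20.167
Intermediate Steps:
O(K, Q) = ⅘ (O(K, Q) = 4*(⅕) = ⅘)
f = 1511/9046 (f = -6044/(-36184) = -6044*(-1/36184) = 1511/9046 ≈ 0.16704)
E(S, t) = 25 (E(S, t) = 5*5 = 25)
T = 20 (T = (1*(⅘))*25 = (⅘)*25 = 20)
f + T = 1511/9046 + 20 = 182431/9046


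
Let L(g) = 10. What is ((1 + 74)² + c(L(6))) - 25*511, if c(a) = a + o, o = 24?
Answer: -7116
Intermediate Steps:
c(a) = 24 + a (c(a) = a + 24 = 24 + a)
((1 + 74)² + c(L(6))) - 25*511 = ((1 + 74)² + (24 + 10)) - 25*511 = (75² + 34) - 12775 = (5625 + 34) - 12775 = 5659 - 12775 = -7116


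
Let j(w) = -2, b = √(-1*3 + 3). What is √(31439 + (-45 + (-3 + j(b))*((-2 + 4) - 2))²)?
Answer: 2*√8366 ≈ 182.93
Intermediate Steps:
b = 0 (b = √(-3 + 3) = √0 = 0)
√(31439 + (-45 + (-3 + j(b))*((-2 + 4) - 2))²) = √(31439 + (-45 + (-3 - 2)*((-2 + 4) - 2))²) = √(31439 + (-45 - 5*(2 - 2))²) = √(31439 + (-45 - 5*0)²) = √(31439 + (-45 + 0)²) = √(31439 + (-45)²) = √(31439 + 2025) = √33464 = 2*√8366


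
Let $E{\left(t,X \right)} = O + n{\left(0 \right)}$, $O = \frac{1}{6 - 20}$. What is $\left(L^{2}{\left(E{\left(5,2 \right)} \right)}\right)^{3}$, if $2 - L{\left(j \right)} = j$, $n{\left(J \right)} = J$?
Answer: $\frac{594823321}{7529536} \approx 78.999$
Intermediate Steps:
$O = - \frac{1}{14}$ ($O = \frac{1}{6 - 20} = \frac{1}{-14} = - \frac{1}{14} \approx -0.071429$)
$E{\left(t,X \right)} = - \frac{1}{14}$ ($E{\left(t,X \right)} = - \frac{1}{14} + 0 = - \frac{1}{14}$)
$L{\left(j \right)} = 2 - j$
$\left(L^{2}{\left(E{\left(5,2 \right)} \right)}\right)^{3} = \left(\left(2 - - \frac{1}{14}\right)^{2}\right)^{3} = \left(\left(2 + \frac{1}{14}\right)^{2}\right)^{3} = \left(\left(\frac{29}{14}\right)^{2}\right)^{3} = \left(\frac{841}{196}\right)^{3} = \frac{594823321}{7529536}$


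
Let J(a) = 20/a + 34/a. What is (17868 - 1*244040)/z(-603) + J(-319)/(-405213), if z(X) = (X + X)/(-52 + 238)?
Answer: 302101812242086/8660617449 ≈ 34882.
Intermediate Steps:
z(X) = X/93 (z(X) = (2*X)/186 = (2*X)*(1/186) = X/93)
J(a) = 54/a
(17868 - 1*244040)/z(-603) + J(-319)/(-405213) = (17868 - 1*244040)/(((1/93)*(-603))) + (54/(-319))/(-405213) = (17868 - 244040)/(-201/31) + (54*(-1/319))*(-1/405213) = -226172*(-31/201) - 54/319*(-1/405213) = 7011332/201 + 18/43087649 = 302101812242086/8660617449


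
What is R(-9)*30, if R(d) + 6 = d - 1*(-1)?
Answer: -420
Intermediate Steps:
R(d) = -5 + d (R(d) = -6 + (d - 1*(-1)) = -6 + (d + 1) = -6 + (1 + d) = -5 + d)
R(-9)*30 = (-5 - 9)*30 = -14*30 = -420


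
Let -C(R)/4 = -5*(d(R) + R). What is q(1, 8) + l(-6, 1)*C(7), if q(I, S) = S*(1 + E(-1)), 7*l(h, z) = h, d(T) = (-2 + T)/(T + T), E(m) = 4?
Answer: -4220/49 ≈ -86.122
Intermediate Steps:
d(T) = (-2 + T)/(2*T) (d(T) = (-2 + T)/((2*T)) = (-2 + T)*(1/(2*T)) = (-2 + T)/(2*T))
l(h, z) = h/7
q(I, S) = 5*S (q(I, S) = S*(1 + 4) = S*5 = 5*S)
C(R) = 20*R + 10*(-2 + R)/R (C(R) = -(-20)*((-2 + R)/(2*R) + R) = -(-20)*(R + (-2 + R)/(2*R)) = -4*(-5*R - 5*(-2 + R)/(2*R)) = 20*R + 10*(-2 + R)/R)
q(1, 8) + l(-6, 1)*C(7) = 5*8 + ((1/7)*(-6))*(10 - 20/7 + 20*7) = 40 - 6*(10 - 20*1/7 + 140)/7 = 40 - 6*(10 - 20/7 + 140)/7 = 40 - 6/7*1030/7 = 40 - 6180/49 = -4220/49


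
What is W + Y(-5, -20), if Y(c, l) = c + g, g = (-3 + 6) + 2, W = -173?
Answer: -173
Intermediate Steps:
g = 5 (g = 3 + 2 = 5)
Y(c, l) = 5 + c (Y(c, l) = c + 5 = 5 + c)
W + Y(-5, -20) = -173 + (5 - 5) = -173 + 0 = -173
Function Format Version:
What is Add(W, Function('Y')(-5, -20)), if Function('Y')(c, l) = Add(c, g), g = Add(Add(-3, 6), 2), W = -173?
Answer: -173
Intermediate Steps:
g = 5 (g = Add(3, 2) = 5)
Function('Y')(c, l) = Add(5, c) (Function('Y')(c, l) = Add(c, 5) = Add(5, c))
Add(W, Function('Y')(-5, -20)) = Add(-173, Add(5, -5)) = Add(-173, 0) = -173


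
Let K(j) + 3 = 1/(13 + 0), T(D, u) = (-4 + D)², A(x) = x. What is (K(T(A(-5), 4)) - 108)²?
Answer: 2079364/169 ≈ 12304.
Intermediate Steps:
K(j) = -38/13 (K(j) = -3 + 1/(13 + 0) = -3 + 1/13 = -38/13)
(K(T(A(-5), 4)) - 108)² = (-38/13 - 108)² = (-1442/13)² = 2079364/169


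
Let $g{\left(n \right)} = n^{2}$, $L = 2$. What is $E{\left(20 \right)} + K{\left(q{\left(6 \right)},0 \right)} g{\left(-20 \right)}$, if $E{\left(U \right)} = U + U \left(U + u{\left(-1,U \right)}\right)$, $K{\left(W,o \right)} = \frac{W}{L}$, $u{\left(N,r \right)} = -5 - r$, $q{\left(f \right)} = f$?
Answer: $1120$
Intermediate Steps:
$K{\left(W,o \right)} = \frac{W}{2}$
$E{\left(U \right)} = - 4 U$ ($E{\left(U \right)} = U + U \left(U - \left(5 + U\right)\right) = U + U \left(-5\right) = U - 5 U = - 4 U$)
$E{\left(20 \right)} + K{\left(q{\left(6 \right)},0 \right)} g{\left(-20 \right)} = \left(-4\right) 20 + \frac{1}{2} \cdot 6 \left(-20\right)^{2} = -80 + 3 \cdot 400 = -80 + 1200 = 1120$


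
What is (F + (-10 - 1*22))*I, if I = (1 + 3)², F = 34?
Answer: 32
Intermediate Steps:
I = 16 (I = 4² = 16)
(F + (-10 - 1*22))*I = (34 + (-10 - 1*22))*16 = (34 + (-10 - 22))*16 = (34 - 32)*16 = 2*16 = 32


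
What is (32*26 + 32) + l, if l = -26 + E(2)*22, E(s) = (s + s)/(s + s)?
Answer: 860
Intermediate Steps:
E(s) = 1 (E(s) = (2*s)/((2*s)) = (2*s)*(1/(2*s)) = 1)
l = -4 (l = -26 + 1*22 = -26 + 22 = -4)
(32*26 + 32) + l = (32*26 + 32) - 4 = (832 + 32) - 4 = 864 - 4 = 860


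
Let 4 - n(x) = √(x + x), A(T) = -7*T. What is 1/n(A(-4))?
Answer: -⅒ - √14/20 ≈ -0.28708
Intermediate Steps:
n(x) = 4 - √2*√x (n(x) = 4 - √(x + x) = 4 - √(2*x) = 4 - √2*√x)
1/n(A(-4)) = 1/(4 - √2*√(-7*(-4))) = 1/(4 - √2*√28) = 1/(4 - √2*2*√7) = 1/(4 - 2*√14)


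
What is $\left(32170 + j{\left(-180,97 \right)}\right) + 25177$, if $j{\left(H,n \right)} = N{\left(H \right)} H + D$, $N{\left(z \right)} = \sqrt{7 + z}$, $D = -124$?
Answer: $57223 - 180 i \sqrt{173} \approx 57223.0 - 2367.5 i$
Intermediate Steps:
$j{\left(H,n \right)} = -124 + H \sqrt{7 + H}$ ($j{\left(H,n \right)} = \sqrt{7 + H} H - 124 = H \sqrt{7 + H} - 124 = -124 + H \sqrt{7 + H}$)
$\left(32170 + j{\left(-180,97 \right)}\right) + 25177 = \left(32170 - \left(124 + 180 \sqrt{7 - 180}\right)\right) + 25177 = \left(32170 - \left(124 + 180 \sqrt{-173}\right)\right) + 25177 = \left(32170 - \left(124 + 180 i \sqrt{173}\right)\right) + 25177 = \left(32046 - 180 i \sqrt{173}\right) + 25177 = 57223 - 180 i \sqrt{173}$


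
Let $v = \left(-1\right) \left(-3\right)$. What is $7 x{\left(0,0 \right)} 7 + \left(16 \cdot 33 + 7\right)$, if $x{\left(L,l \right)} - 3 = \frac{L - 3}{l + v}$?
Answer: $633$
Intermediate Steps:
$v = 3$
$x{\left(L,l \right)} = 3 + \frac{-3 + L}{3 + l}$ ($x{\left(L,l \right)} = 3 + \frac{L - 3}{l + 3} = 3 + \frac{-3 + L}{3 + l}$)
$7 x{\left(0,0 \right)} 7 + \left(16 \cdot 33 + 7\right) = 7 \frac{6 + 0 + 3 \cdot 0}{3 + 0} \cdot 7 + \left(16 \cdot 33 + 7\right) = 7 \frac{6 + 0 + 0}{3} \cdot 7 + \left(528 + 7\right) = 7 \cdot \frac{1}{3} \cdot 6 \cdot 7 + 535 = 7 \cdot 2 \cdot 7 + 535 = 14 \cdot 7 + 535 = 98 + 535 = 633$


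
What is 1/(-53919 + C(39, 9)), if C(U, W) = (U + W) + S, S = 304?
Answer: -1/53567 ≈ -1.8668e-5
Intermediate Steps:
C(U, W) = 304 + U + W (C(U, W) = (U + W) + 304 = 304 + U + W)
1/(-53919 + C(39, 9)) = 1/(-53919 + (304 + 39 + 9)) = 1/(-53919 + 352) = 1/(-53567) = -1/53567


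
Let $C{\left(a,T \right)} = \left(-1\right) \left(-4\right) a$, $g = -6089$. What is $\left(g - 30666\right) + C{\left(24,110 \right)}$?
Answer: $-36659$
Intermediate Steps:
$C{\left(a,T \right)} = 4 a$
$\left(g - 30666\right) + C{\left(24,110 \right)} = \left(-6089 - 30666\right) + 4 \cdot 24 = -36755 + 96 = -36659$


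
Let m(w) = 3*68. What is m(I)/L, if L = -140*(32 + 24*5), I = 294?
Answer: -51/5320 ≈ -0.0095865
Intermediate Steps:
m(w) = 204
L = -21280 (L = -140*(32 + 120) = -140*152 = -21280)
m(I)/L = 204/(-21280) = 204*(-1/21280) = -51/5320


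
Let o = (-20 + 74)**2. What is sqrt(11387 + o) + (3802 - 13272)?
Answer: -9470 + sqrt(14303) ≈ -9350.4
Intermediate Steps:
o = 2916 (o = 54**2 = 2916)
sqrt(11387 + o) + (3802 - 13272) = sqrt(11387 + 2916) + (3802 - 13272) = sqrt(14303) - 9470 = -9470 + sqrt(14303)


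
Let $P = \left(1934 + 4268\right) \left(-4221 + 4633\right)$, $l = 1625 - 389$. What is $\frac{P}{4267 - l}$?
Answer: $\frac{365032}{433} \approx 843.03$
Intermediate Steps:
$l = 1236$ ($l = 1625 - 389 = 1236$)
$P = 2555224$ ($P = 6202 \cdot 412 = 2555224$)
$\frac{P}{4267 - l} = \frac{2555224}{4267 - 1236} = \frac{2555224}{3031} = 2555224 \cdot \frac{1}{3031} = \frac{365032}{433}$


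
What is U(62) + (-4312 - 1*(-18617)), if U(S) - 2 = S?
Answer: 14369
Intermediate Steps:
U(S) = 2 + S
U(62) + (-4312 - 1*(-18617)) = (2 + 62) + (-4312 - 1*(-18617)) = 64 + (-4312 + 18617) = 64 + 14305 = 14369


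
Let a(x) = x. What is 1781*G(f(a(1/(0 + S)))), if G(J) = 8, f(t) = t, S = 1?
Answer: 14248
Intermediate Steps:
1781*G(f(a(1/(0 + S)))) = 1781*8 = 14248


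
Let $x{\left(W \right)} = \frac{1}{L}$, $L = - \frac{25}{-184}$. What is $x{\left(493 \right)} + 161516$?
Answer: $\frac{4038084}{25} \approx 1.6152 \cdot 10^{5}$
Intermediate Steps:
$L = \frac{25}{184}$ ($L = \left(-25\right) \left(- \frac{1}{184}\right) = \frac{25}{184} \approx 0.13587$)
$x{\left(W \right)} = \frac{184}{25}$ ($x{\left(W \right)} = \frac{1}{\frac{25}{184}} = \frac{184}{25}$)
$x{\left(493 \right)} + 161516 = \frac{184}{25} + 161516 = \frac{4038084}{25}$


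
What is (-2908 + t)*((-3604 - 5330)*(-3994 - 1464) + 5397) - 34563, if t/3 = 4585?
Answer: 528977447580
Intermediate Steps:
t = 13755 (t = 3*4585 = 13755)
(-2908 + t)*((-3604 - 5330)*(-3994 - 1464) + 5397) - 34563 = (-2908 + 13755)*((-3604 - 5330)*(-3994 - 1464) + 5397) - 34563 = 10847*(-8934*(-5458) + 5397) - 34563 = 10847*(48761772 + 5397) - 34563 = 10847*48767169 - 34563 = 528977482143 - 34563 = 528977447580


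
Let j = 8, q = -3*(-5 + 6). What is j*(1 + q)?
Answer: -16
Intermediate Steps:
q = -3 (q = -3*1 = -3)
j*(1 + q) = 8*(1 - 3) = 8*(-2) = -16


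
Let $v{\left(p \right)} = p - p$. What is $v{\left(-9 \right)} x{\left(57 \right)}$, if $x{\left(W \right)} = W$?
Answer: $0$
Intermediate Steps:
$v{\left(p \right)} = 0$
$v{\left(-9 \right)} x{\left(57 \right)} = 0 \cdot 57 = 0$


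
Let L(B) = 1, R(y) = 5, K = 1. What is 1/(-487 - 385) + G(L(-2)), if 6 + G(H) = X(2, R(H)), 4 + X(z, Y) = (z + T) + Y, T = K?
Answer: -1745/872 ≈ -2.0011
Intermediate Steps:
T = 1
X(z, Y) = -3 + Y + z (X(z, Y) = -4 + ((z + 1) + Y) = -4 + ((1 + z) + Y) = -4 + (1 + Y + z) = -3 + Y + z)
G(H) = -2 (G(H) = -6 + (-3 + 5 + 2) = -6 + 4 = -2)
1/(-487 - 385) + G(L(-2)) = 1/(-487 - 385) - 2 = 1/(-872) - 2 = -1/872 - 2 = -1745/872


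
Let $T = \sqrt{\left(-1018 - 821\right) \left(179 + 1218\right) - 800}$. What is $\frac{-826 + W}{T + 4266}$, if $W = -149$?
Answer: $- \frac{4159350}{20768639} + \frac{975 i \sqrt{2569883}}{20768639} \approx -0.20027 + 0.075258 i$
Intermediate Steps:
$T = i \sqrt{2569883}$ ($T = \sqrt{\left(-1839\right) 1397 - 800} = \sqrt{-2569083 - 800} = \sqrt{-2569883} = i \sqrt{2569883} \approx 1603.1 i$)
$\frac{-826 + W}{T + 4266} = \frac{-826 - 149}{i \sqrt{2569883} + 4266} = - \frac{975}{4266 + i \sqrt{2569883}}$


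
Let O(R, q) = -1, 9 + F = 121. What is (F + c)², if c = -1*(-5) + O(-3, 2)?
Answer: 13456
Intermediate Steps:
F = 112 (F = -9 + 121 = 112)
c = 4 (c = -1*(-5) - 1 = 5 - 1 = 4)
(F + c)² = (112 + 4)² = 116² = 13456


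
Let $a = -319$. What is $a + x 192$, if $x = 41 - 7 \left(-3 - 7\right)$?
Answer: $20993$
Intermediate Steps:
$x = 111$ ($x = 41 - -70 = 41 + 70 = 111$)
$a + x 192 = -319 + 111 \cdot 192 = -319 + 21312 = 20993$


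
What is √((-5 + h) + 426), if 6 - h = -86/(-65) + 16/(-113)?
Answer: √22972493765/7345 ≈ 20.635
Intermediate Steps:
h = 35392/7345 (h = 6 - (-86/(-65) + 16/(-113)) = 6 - (-86*(-1/65) + 16*(-1/113)) = 6 - (86/65 - 16/113) = 6 - 1*8678/7345 = 6 - 8678/7345 = 35392/7345 ≈ 4.8185)
√((-5 + h) + 426) = √((-5 + 35392/7345) + 426) = √(-1333/7345 + 426) = √(3127637/7345) = √22972493765/7345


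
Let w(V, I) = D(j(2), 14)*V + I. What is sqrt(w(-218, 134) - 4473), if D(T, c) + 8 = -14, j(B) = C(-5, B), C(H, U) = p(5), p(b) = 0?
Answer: sqrt(457) ≈ 21.378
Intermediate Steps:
C(H, U) = 0
j(B) = 0
D(T, c) = -22 (D(T, c) = -8 - 14 = -22)
w(V, I) = I - 22*V (w(V, I) = -22*V + I = I - 22*V)
sqrt(w(-218, 134) - 4473) = sqrt((134 - 22*(-218)) - 4473) = sqrt((134 + 4796) - 4473) = sqrt(4930 - 4473) = sqrt(457)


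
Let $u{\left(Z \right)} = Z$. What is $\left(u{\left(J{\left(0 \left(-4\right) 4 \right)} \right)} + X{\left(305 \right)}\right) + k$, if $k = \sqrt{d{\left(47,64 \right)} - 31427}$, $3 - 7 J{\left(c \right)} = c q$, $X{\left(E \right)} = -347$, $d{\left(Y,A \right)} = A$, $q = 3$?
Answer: $- \frac{2426}{7} + i \sqrt{31363} \approx -346.57 + 177.1 i$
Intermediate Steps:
$J{\left(c \right)} = \frac{3}{7} - \frac{3 c}{7}$ ($J{\left(c \right)} = \frac{3}{7} - \frac{c 3}{7} = \frac{3}{7} - \frac{3 c}{7}$)
$k = i \sqrt{31363}$ ($k = \sqrt{64 - 31427} = \sqrt{-31363} = i \sqrt{31363} \approx 177.1 i$)
$\left(u{\left(J{\left(0 \left(-4\right) 4 \right)} \right)} + X{\left(305 \right)}\right) + k = \left(\left(\frac{3}{7} - \frac{3 \cdot 0 \left(-4\right) 4}{7}\right) - 347\right) + i \sqrt{31363} = \left(\left(\frac{3}{7} - \frac{3 \cdot 0 \cdot 4}{7}\right) - 347\right) + i \sqrt{31363} = \left(\left(\frac{3}{7} - 0\right) - 347\right) + i \sqrt{31363} = \left(\left(\frac{3}{7} + 0\right) - 347\right) + i \sqrt{31363} = \left(\frac{3}{7} - 347\right) + i \sqrt{31363} = - \frac{2426}{7} + i \sqrt{31363}$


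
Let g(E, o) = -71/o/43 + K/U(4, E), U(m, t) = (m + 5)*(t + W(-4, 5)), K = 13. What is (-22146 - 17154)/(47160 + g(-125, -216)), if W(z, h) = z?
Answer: -121672800/146007349 ≈ -0.83333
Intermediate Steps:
U(m, t) = (-4 + t)*(5 + m) (U(m, t) = (m + 5)*(t - 4) = (5 + m)*(-4 + t) = (-4 + t)*(5 + m))
g(E, o) = 13/(-36 + 9*E) - 71/(43*o) (g(E, o) = -71/o/43 + 13/(-20 - 4*4 + 5*E + 4*E) = -71/o*(1/43) + 13/(-20 - 16 + 5*E + 4*E) = -71/(43*o) + 13/(-36 + 9*E) = 13/(-36 + 9*E) - 71/(43*o))
(-22146 - 17154)/(47160 + g(-125, -216)) = (-22146 - 17154)/(47160 + (1/387)*(2556 - 639*(-125) + 559*(-216))/(-216*(-4 - 125))) = -39300/(47160 + (1/387)*(-1/216)*(2556 + 79875 - 120744)/(-129)) = -39300/(47160 + (1/387)*(-1/216)*(-1/129)*(-38313)) = -39300/(47160 - 11/3096) = -39300/146007349/3096 = -39300*3096/146007349 = -121672800/146007349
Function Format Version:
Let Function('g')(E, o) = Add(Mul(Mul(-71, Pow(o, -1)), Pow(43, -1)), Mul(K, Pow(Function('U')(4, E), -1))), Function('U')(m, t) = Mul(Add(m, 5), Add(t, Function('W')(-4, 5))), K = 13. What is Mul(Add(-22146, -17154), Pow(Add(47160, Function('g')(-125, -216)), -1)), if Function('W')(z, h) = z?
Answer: Rational(-121672800, 146007349) ≈ -0.83333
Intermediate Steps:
Function('U')(m, t) = Mul(Add(-4, t), Add(5, m)) (Function('U')(m, t) = Mul(Add(m, 5), Add(t, -4)) = Mul(Add(5, m), Add(-4, t)) = Mul(Add(-4, t), Add(5, m)))
Function('g')(E, o) = Add(Mul(13, Pow(Add(-36, Mul(9, E)), -1)), Mul(Rational(-71, 43), Pow(o, -1))) (Function('g')(E, o) = Add(Mul(Mul(-71, Pow(o, -1)), Pow(43, -1)), Mul(13, Pow(Add(-20, Mul(-4, 4), Mul(5, E), Mul(4, E)), -1))) = Add(Mul(Mul(-71, Pow(o, -1)), Rational(1, 43)), Mul(13, Pow(Add(-20, -16, Mul(5, E), Mul(4, E)), -1))) = Add(Mul(Rational(-71, 43), Pow(o, -1)), Mul(13, Pow(Add(-36, Mul(9, E)), -1))) = Add(Mul(13, Pow(Add(-36, Mul(9, E)), -1)), Mul(Rational(-71, 43), Pow(o, -1))))
Mul(Add(-22146, -17154), Pow(Add(47160, Function('g')(-125, -216)), -1)) = Mul(Add(-22146, -17154), Pow(Add(47160, Mul(Rational(1, 387), Pow(-216, -1), Pow(Add(-4, -125), -1), Add(2556, Mul(-639, -125), Mul(559, -216)))), -1)) = Mul(-39300, Pow(Add(47160, Mul(Rational(1, 387), Rational(-1, 216), Pow(-129, -1), Add(2556, 79875, -120744))), -1)) = Mul(-39300, Pow(Add(47160, Mul(Rational(1, 387), Rational(-1, 216), Rational(-1, 129), -38313)), -1)) = Mul(-39300, Pow(Add(47160, Rational(-11, 3096)), -1)) = Mul(-39300, Pow(Rational(146007349, 3096), -1)) = Mul(-39300, Rational(3096, 146007349)) = Rational(-121672800, 146007349)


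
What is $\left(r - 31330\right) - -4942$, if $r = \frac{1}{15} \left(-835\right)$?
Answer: $- \frac{79331}{3} \approx -26444.0$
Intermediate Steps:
$r = - \frac{167}{3}$ ($r = \frac{1}{15} \left(-835\right) = - \frac{167}{3} \approx -55.667$)
$\left(r - 31330\right) - -4942 = \left(- \frac{167}{3} - 31330\right) - -4942 = - \frac{94157}{3} + 4942 = - \frac{79331}{3}$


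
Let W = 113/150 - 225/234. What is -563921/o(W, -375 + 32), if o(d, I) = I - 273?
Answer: 563921/616 ≈ 915.46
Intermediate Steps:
W = -203/975 (W = 113*(1/150) - 225*1/234 = 113/150 - 25/26 = -203/975 ≈ -0.20821)
o(d, I) = -273 + I
-563921/o(W, -375 + 32) = -563921/(-273 + (-375 + 32)) = -563921/(-273 - 343) = -563921/(-616) = -563921*(-1/616) = 563921/616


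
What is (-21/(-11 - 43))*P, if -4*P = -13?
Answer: 91/72 ≈ 1.2639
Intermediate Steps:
P = 13/4 (P = -¼*(-13) = 13/4 ≈ 3.2500)
(-21/(-11 - 43))*P = -21/(-11 - 43)*(13/4) = -21/(-54)*(13/4) = -21*(-1/54)*(13/4) = (7/18)*(13/4) = 91/72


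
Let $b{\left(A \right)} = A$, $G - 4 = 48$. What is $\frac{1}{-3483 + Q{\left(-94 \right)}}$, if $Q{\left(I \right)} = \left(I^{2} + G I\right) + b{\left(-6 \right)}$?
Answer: $\frac{1}{459} \approx 0.0021787$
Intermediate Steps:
$G = 52$ ($G = 4 + 48 = 52$)
$Q{\left(I \right)} = -6 + I^{2} + 52 I$ ($Q{\left(I \right)} = \left(I^{2} + 52 I\right) - 6 = -6 + I^{2} + 52 I$)
$\frac{1}{-3483 + Q{\left(-94 \right)}} = \frac{1}{-3483 + \left(-6 + \left(-94\right)^{2} + 52 \left(-94\right)\right)} = \frac{1}{-3483 - -3942} = \frac{1}{-3483 + 3942} = \frac{1}{459}$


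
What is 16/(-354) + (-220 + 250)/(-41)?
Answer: -5638/7257 ≈ -0.77691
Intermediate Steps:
16/(-354) + (-220 + 250)/(-41) = 16*(-1/354) + 30*(-1/41) = -8/177 - 30/41 = -5638/7257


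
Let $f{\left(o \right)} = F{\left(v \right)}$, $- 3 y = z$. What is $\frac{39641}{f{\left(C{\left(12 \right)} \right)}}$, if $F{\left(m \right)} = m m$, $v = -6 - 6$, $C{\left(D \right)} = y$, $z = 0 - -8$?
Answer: $\frac{39641}{144} \approx 275.28$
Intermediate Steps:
$z = 8$ ($z = 0 + 8 = 8$)
$y = - \frac{8}{3}$ ($y = \left(- \frac{1}{3}\right) 8 = - \frac{8}{3} \approx -2.6667$)
$C{\left(D \right)} = - \frac{8}{3}$
$v = -12$ ($v = -6 - 6 = -12$)
$F{\left(m \right)} = m^{2}$
$f{\left(o \right)} = 144$ ($f{\left(o \right)} = \left(-12\right)^{2} = 144$)
$\frac{39641}{f{\left(C{\left(12 \right)} \right)}} = \frac{39641}{144}$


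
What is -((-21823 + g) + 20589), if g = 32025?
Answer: -30791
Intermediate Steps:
-((-21823 + g) + 20589) = -((-21823 + 32025) + 20589) = -(10202 + 20589) = -1*30791 = -30791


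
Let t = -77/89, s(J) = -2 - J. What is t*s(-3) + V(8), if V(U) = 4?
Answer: 279/89 ≈ 3.1348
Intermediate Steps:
t = -77/89 (t = -77*1/89 = -77/89 ≈ -0.86517)
t*s(-3) + V(8) = -77*(-2 - 1*(-3))/89 + 4 = -77*(-2 + 3)/89 + 4 = -77/89*1 + 4 = -77/89 + 4 = 279/89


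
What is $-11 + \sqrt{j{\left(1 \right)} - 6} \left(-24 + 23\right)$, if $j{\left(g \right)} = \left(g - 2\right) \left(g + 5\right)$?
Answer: $-11 - 2 i \sqrt{3} \approx -11.0 - 3.4641 i$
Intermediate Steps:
$j{\left(g \right)} = \left(-2 + g\right) \left(5 + g\right)$
$-11 + \sqrt{j{\left(1 \right)} - 6} \left(-24 + 23\right) = -11 + \sqrt{\left(-10 + 1^{2} + 3 \cdot 1\right) - 6} \left(-24 + 23\right) = -11 + \sqrt{\left(-10 + 1 + 3\right) - 6} \left(-1\right) = -11 + \sqrt{-6 - 6} \left(-1\right) = -11 + \sqrt{-12} \left(-1\right) = -11 + 2 i \sqrt{3} \left(-1\right) = -11 - 2 i \sqrt{3}$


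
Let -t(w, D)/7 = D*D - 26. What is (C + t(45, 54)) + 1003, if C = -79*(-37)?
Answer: -16304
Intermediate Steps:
t(w, D) = 182 - 7*D² (t(w, D) = -7*(D*D - 26) = -7*(D² - 26) = -7*(-26 + D²) = 182 - 7*D²)
C = 2923
(C + t(45, 54)) + 1003 = (2923 + (182 - 7*54²)) + 1003 = (2923 + (182 - 7*2916)) + 1003 = (2923 + (182 - 20412)) + 1003 = (2923 - 20230) + 1003 = -17307 + 1003 = -16304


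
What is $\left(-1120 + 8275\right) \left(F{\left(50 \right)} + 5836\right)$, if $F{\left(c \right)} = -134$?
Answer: $40797810$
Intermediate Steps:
$\left(-1120 + 8275\right) \left(F{\left(50 \right)} + 5836\right) = \left(-1120 + 8275\right) \left(-134 + 5836\right) = 7155 \cdot 5702 = 40797810$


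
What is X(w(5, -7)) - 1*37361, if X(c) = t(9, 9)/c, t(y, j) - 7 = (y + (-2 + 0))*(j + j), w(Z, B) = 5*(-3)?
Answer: -560548/15 ≈ -37370.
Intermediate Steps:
w(Z, B) = -15
t(y, j) = 7 + 2*j*(-2 + y) (t(y, j) = 7 + (y + (-2 + 0))*(j + j) = 7 + (y - 2)*(2*j) = 7 + (-2 + y)*(2*j) = 7 + 2*j*(-2 + y))
X(c) = 133/c (X(c) = (7 - 4*9 + 2*9*9)/c = (7 - 36 + 162)/c = 133/c)
X(w(5, -7)) - 1*37361 = 133/(-15) - 1*37361 = 133*(-1/15) - 37361 = -133/15 - 37361 = -560548/15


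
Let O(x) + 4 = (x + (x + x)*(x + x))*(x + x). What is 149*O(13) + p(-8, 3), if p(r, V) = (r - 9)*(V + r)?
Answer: 2668675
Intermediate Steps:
O(x) = -4 + 2*x*(x + 4*x**2) (O(x) = -4 + (x + (x + x)*(x + x))*(x + x) = -4 + (x + (2*x)*(2*x))*(2*x) = -4 + (x + 4*x**2)*(2*x) = -4 + 2*x*(x + 4*x**2))
p(r, V) = (-9 + r)*(V + r)
149*O(13) + p(-8, 3) = 149*(-4 + 2*13**2 + 8*13**3) + ((-8)**2 - 9*3 - 9*(-8) + 3*(-8)) = 149*(-4 + 2*169 + 8*2197) + (64 - 27 + 72 - 24) = 149*(-4 + 338 + 17576) + 85 = 149*17910 + 85 = 2668590 + 85 = 2668675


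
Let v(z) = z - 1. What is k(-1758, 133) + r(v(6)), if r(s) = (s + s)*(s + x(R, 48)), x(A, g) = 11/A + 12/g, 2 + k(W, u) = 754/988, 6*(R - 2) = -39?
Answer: 4586/171 ≈ 26.819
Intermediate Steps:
R = -9/2 (R = 2 + (⅙)*(-39) = 2 - 13/2 = -9/2 ≈ -4.5000)
k(W, u) = -47/38 (k(W, u) = -2 + 754/988 = -2 + 754*(1/988) = -2 + 29/38 = -47/38)
v(z) = -1 + z
r(s) = 2*s*(-79/36 + s) (r(s) = (s + s)*(s + (11/(-9/2) + 12/48)) = (2*s)*(s + (11*(-2/9) + 12*(1/48))) = (2*s)*(s + (-22/9 + ¼)) = (2*s)*(s - 79/36) = (2*s)*(-79/36 + s) = 2*s*(-79/36 + s))
k(-1758, 133) + r(v(6)) = -47/38 + (-1 + 6)*(-79 + 36*(-1 + 6))/18 = -47/38 + (1/18)*5*(-79 + 36*5) = -47/38 + (1/18)*5*(-79 + 180) = -47/38 + (1/18)*5*101 = -47/38 + 505/18 = 4586/171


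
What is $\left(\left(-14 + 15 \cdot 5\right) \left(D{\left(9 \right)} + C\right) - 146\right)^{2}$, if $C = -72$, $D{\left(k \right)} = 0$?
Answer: $20593444$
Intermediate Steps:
$\left(\left(-14 + 15 \cdot 5\right) \left(D{\left(9 \right)} + C\right) - 146\right)^{2} = \left(\left(-14 + 15 \cdot 5\right) \left(0 - 72\right) - 146\right)^{2} = \left(\left(-14 + 75\right) \left(-72\right) - 146\right)^{2} = \left(61 \left(-72\right) - 146\right)^{2} = \left(-4392 - 146\right)^{2} = \left(-4538\right)^{2} = 20593444$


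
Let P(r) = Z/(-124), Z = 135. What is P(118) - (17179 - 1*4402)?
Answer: -1584483/124 ≈ -12778.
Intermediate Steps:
P(r) = -135/124 (P(r) = 135/(-124) = 135*(-1/124) = -135/124)
P(118) - (17179 - 1*4402) = -135/124 - (17179 - 1*4402) = -135/124 - (17179 - 4402) = -135/124 - 1*12777 = -135/124 - 12777 = -1584483/124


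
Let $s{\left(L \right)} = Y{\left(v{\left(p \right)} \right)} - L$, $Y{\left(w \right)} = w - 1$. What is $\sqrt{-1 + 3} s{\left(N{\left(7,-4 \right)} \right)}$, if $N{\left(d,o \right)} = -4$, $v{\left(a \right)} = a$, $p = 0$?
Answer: $3 \sqrt{2} \approx 4.2426$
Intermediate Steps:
$Y{\left(w \right)} = -1 + w$ ($Y{\left(w \right)} = w - 1 = -1 + w$)
$s{\left(L \right)} = -1 - L$ ($s{\left(L \right)} = \left(-1 + 0\right) - L = -1 - L$)
$\sqrt{-1 + 3} s{\left(N{\left(7,-4 \right)} \right)} = \sqrt{-1 + 3} \left(-1 - -4\right) = \sqrt{2} \left(-1 + 4\right) = \sqrt{2} \cdot 3 = 3 \sqrt{2}$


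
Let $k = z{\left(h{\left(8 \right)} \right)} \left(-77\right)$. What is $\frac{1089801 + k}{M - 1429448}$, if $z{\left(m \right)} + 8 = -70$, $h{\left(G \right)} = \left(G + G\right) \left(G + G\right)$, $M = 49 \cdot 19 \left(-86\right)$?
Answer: $- \frac{1095807}{1509514} \approx -0.72593$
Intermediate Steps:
$M = -80066$ ($M = 931 \left(-86\right) = -80066$)
$h{\left(G \right)} = 4 G^{2}$ ($h{\left(G \right)} = 2 G 2 G = 4 G^{2}$)
$z{\left(m \right)} = -78$ ($z{\left(m \right)} = -8 - 70 = -78$)
$k = 6006$ ($k = \left(-78\right) \left(-77\right) = 6006$)
$\frac{1089801 + k}{M - 1429448} = \frac{1089801 + 6006}{-80066 - 1429448} = \frac{1095807}{-1509514} = 1095807 \left(- \frac{1}{1509514}\right) = - \frac{1095807}{1509514}$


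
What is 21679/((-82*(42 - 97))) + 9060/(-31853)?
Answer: 649680587/143657030 ≈ 4.5224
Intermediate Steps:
21679/((-82*(42 - 97))) + 9060/(-31853) = 21679/((-82*(-55))) + 9060*(-1/31853) = 21679/4510 - 9060/31853 = 649680587/143657030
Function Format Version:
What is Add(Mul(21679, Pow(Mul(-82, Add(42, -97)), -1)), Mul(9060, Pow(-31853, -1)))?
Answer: Rational(649680587, 143657030) ≈ 4.5224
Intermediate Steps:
Add(Mul(21679, Pow(Mul(-82, Add(42, -97)), -1)), Mul(9060, Pow(-31853, -1))) = Add(Mul(21679, Pow(Mul(-82, -55), -1)), Mul(9060, Rational(-1, 31853))) = Add(Mul(21679, Pow(4510, -1)), Rational(-9060, 31853)) = Add(Mul(21679, Rational(1, 4510)), Rational(-9060, 31853)) = Add(Rational(21679, 4510), Rational(-9060, 31853)) = Rational(649680587, 143657030)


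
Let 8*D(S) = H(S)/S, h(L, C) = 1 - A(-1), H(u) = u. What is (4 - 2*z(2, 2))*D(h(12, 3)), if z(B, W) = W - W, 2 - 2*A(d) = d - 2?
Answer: ½ ≈ 0.50000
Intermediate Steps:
A(d) = 2 - d/2 (A(d) = 1 - (d - 2)/2 = 1 - (-2 + d)/2 = 1 + (1 - d/2) = 2 - d/2)
z(B, W) = 0
h(L, C) = -3/2 (h(L, C) = 1 - (2 - ½*(-1)) = 1 - (2 + ½) = 1 - 1*5/2 = 1 - 5/2 = -3/2)
D(S) = ⅛ (D(S) = (S/S)/8 = (⅛)*1 = ⅛)
(4 - 2*z(2, 2))*D(h(12, 3)) = (4 - 2*0)*(⅛) = (4 + 0)*(⅛) = 4*(⅛) = ½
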